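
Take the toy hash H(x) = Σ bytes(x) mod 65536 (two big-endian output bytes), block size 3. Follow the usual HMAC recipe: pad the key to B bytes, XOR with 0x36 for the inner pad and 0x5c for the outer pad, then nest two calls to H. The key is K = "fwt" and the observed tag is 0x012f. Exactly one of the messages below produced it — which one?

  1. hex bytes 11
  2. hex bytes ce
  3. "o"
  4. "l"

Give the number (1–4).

2

Key "fwt" = 66 77 74 is exactly B = 3 bytes: K' = 66 77 74.
K' ⊕ ipad = 50 41 42; K' ⊕ opad = 3a 2b 28.
m1: inner = H(50 41 42 11) = 00 e4; tag = H(3a 2b 28 00 e4) = 0171
m2: inner = H(50 41 42 ce) = 01 a1; tag = H(3a 2b 28 01 a1) = 012f ← matches
m3: inner = H(50 41 42 6f) = 01 42; tag = H(3a 2b 28 01 42) = 00d0
m4: inner = H(50 41 42 6c) = 01 3f; tag = H(3a 2b 28 01 3f) = 00cd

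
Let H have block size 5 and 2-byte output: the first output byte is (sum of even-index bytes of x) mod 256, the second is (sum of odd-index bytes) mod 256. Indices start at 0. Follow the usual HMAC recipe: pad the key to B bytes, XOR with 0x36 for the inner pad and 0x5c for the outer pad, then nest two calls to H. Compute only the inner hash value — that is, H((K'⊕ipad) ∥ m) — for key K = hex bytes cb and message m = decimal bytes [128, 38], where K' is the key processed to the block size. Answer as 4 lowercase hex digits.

8fec

Key hex bytes cb is 1 byte ≤ B = 5; zero-pad to 5 bytes: K' = cb 00 00 00 00.
K' ⊕ ipad = fd 36 36 36 36.
Inner input = fd 36 36 36 36 ∥ 80 26.
Inner hash: even-index sum = 399 mod 256 = 143; odd-index sum = 236 mod 256 = 236 → 8f ec.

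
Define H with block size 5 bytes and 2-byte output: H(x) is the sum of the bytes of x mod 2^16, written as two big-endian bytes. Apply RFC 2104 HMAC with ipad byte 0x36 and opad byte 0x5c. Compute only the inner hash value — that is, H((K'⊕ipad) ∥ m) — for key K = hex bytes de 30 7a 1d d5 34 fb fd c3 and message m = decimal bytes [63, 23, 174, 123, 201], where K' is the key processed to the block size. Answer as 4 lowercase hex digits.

037c

Key hex bytes de 30 7a 1d d5 34 fb fd c3 is 9 bytes > B = 5, so hash it first: H(key) = 05 69, then zero-pad to 5 bytes: K' = 05 69 00 00 00.
K' ⊕ ipad = 33 5f 36 36 36.
Inner input = 33 5f 36 36 36 ∥ 3f 17 ae 7b c9.
Inner hash: sum = 51+95+54+54+54+63+23+174+123+201 = 892 → 03 7c.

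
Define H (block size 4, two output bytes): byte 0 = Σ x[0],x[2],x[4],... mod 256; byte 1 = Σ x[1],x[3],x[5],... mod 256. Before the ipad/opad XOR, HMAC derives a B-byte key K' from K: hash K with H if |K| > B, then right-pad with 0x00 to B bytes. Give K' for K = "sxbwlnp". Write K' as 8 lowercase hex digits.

b15d0000

|K| = 7 > B = 4, so first hash the key.
H(K): even-index sum = 433 mod 256 = 177; odd-index sum = 349 mod 256 = 93 → b1 5d.
Zero-pad H(K) = b1 5d to 4 bytes: K' = b1 5d 00 00.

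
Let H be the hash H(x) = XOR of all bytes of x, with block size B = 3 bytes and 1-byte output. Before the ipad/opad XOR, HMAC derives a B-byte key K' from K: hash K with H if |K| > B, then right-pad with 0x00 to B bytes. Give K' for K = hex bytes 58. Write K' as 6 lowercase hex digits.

Key hex bytes 58 is 1 byte ≤ B = 3; zero-pad to 3 bytes: K' = 58 00 00.

580000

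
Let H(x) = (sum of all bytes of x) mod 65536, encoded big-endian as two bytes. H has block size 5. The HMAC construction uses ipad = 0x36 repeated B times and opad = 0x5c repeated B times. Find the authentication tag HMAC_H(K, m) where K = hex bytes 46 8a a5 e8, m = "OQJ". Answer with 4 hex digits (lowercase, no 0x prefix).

Key hex bytes 46 8a a5 e8 is 4 bytes ≤ B = 5; zero-pad to 5 bytes: K' = 46 8a a5 e8 00.
K' ⊕ ipad = 70 bc 93 de 36.  K' ⊕ opad = 1a d6 f9 b4 5c.
Inner input = (K'⊕ipad) ∥ m = 70 bc 93 de 36 ∥ 4f 51 4a.
Inner hash: sum = 112+188+147+222+54+79+81+74 = 957 → 03 bd.
Outer input = (K'⊕opad) ∥ inner = 1a d6 f9 b4 5c ∥ 03 bd.
Outer hash (tag): sum = 26+214+249+180+92+3+189 = 953 → 03 b9.

03b9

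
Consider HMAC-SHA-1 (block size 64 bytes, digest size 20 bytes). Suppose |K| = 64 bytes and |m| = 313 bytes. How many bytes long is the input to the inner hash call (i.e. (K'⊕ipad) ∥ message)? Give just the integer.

Key is 64 ≤ 64 bytes, zero-padded: |K'| = 64.
Inner input = (K'⊕ipad) ∥ m → 64 + 313 = 377 bytes.

377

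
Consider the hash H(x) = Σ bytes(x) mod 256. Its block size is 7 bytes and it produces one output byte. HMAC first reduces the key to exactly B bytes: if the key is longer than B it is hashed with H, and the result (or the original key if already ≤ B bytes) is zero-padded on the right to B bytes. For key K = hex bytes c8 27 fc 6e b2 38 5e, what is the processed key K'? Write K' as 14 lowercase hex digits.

Key hex bytes c8 27 fc 6e b2 38 5e is exactly B = 7 bytes: K' = c8 27 fc 6e b2 38 5e.

c827fc6eb2385e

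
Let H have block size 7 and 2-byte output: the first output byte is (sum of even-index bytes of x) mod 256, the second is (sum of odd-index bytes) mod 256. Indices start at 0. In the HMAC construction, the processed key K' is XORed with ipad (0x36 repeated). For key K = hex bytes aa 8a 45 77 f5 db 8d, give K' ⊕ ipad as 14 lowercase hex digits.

9cbc7341c3edbb

Key hex bytes aa 8a 45 77 f5 db 8d is exactly B = 7 bytes: K' = aa 8a 45 77 f5 db 8d.
XOR each byte with 0x36: aa⊕36=9c, 8a⊕36=bc, 45⊕36=73, 77⊕36=41, f5⊕36=c3, db⊕36=ed, 8d⊕36=bb.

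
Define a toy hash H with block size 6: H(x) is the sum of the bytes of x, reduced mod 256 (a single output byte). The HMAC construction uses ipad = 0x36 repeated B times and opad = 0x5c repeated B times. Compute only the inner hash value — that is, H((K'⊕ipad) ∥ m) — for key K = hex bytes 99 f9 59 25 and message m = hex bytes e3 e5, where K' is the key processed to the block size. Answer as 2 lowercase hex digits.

Key hex bytes 99 f9 59 25 is 4 bytes ≤ B = 6; zero-pad to 6 bytes: K' = 99 f9 59 25 00 00.
K' ⊕ ipad = af cf 6f 13 36 36.
Inner input = af cf 6f 13 36 36 ∥ e3 e5.
Inner hash: sum = 175+207+111+19+54+54+227+229 = 1076; mod 256 = 52 → 34.

34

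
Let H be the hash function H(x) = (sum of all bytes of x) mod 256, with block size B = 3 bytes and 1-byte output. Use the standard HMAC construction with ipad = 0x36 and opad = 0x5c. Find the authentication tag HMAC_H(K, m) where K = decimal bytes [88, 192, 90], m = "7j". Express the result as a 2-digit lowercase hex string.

Key decimal bytes [88, 192, 90] = 58 c0 5a is exactly B = 3 bytes: K' = 58 c0 5a.
K' ⊕ ipad = 6e f6 6c.  K' ⊕ opad = 04 9c 06.
Inner input = (K'⊕ipad) ∥ m = 6e f6 6c ∥ 37 6a.
Inner hash: sum = 110+246+108+55+106 = 625; mod 256 = 113 → 71.
Outer input = (K'⊕opad) ∥ inner = 04 9c 06 ∥ 71.
Outer hash (tag): sum = 4+156+6+113 = 279; mod 256 = 23 → 17.

17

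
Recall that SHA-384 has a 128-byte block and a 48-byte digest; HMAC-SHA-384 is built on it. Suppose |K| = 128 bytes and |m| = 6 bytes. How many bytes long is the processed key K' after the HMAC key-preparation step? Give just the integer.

128

Key is 128 ≤ 128 bytes, zero-padded: |K'| = 128.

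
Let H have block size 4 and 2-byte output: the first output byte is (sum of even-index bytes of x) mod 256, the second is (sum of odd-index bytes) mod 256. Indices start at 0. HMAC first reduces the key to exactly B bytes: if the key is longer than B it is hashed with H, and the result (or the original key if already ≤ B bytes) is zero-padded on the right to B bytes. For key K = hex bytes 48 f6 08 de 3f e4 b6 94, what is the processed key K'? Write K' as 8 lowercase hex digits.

454c0000

|K| = 8 > B = 4, so first hash the key.
H(K): even-index sum = 325 mod 256 = 69; odd-index sum = 844 mod 256 = 76 → 45 4c.
Zero-pad H(K) = 45 4c to 4 bytes: K' = 45 4c 00 00.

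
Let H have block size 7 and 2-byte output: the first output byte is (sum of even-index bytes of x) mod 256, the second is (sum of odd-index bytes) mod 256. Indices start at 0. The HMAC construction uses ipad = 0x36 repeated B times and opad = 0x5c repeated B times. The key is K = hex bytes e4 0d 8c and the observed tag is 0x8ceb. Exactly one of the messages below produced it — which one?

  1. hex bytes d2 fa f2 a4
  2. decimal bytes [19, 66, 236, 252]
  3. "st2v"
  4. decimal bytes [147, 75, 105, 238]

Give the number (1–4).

3

Key hex bytes e4 0d 8c is 3 bytes ≤ B = 7; zero-pad to 7 bytes: K' = e4 0d 8c 00 00 00 00.
K' ⊕ ipad = d2 3b ba 36 36 36 36; K' ⊕ opad = b8 51 d0 5c 5c 5c 5c.
m1: inner = H(d2 3b ba 36 36 36 36 d2 fa f2 a4) = 96 6b; tag = H(b8 51 d0 5c 5c 5c 5c 96 6b) = ab9f
m2: inner = H(d2 3b ba 36 36 36 36 13 42 ec fc) = 36 a6; tag = H(b8 51 d0 5c 5c 5c 5c 36 a6) = e63f
m3: inner = H(d2 3b ba 36 36 36 36 73 74 32 76) = e2 4c; tag = H(b8 51 d0 5c 5c 5c 5c e2 4c) = 8ceb ← matches
m4: inner = H(d2 3b ba 36 36 36 36 93 4b 69 ee) = 31 a3; tag = H(b8 51 d0 5c 5c 5c 5c 31 a3) = e33a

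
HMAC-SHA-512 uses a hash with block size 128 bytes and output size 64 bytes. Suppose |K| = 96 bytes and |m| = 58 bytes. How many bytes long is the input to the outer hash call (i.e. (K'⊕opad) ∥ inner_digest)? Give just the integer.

Key is 96 ≤ 128 bytes, zero-padded: |K'| = 128.
Outer input = (K'⊕opad) ∥ H(inner) → 128 + 64 = 192 bytes.

192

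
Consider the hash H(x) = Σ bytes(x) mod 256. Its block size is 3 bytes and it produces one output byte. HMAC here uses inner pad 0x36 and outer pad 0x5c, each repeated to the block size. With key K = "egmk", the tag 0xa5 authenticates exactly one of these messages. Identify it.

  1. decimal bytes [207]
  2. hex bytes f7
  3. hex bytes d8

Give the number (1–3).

Key "egmk" = 65 67 6d 6b is 4 bytes > B = 3, so hash it first: H(key) = a4, then zero-pad to 3 bytes: K' = a4 00 00.
K' ⊕ ipad = 92 36 36; K' ⊕ opad = f8 5c 5c.
m1: inner = H(92 36 36 cf) = cd; tag = H(f8 5c 5c cd) = 7d
m2: inner = H(92 36 36 f7) = f5; tag = H(f8 5c 5c f5) = a5 ← matches
m3: inner = H(92 36 36 d8) = d6; tag = H(f8 5c 5c d6) = 86

2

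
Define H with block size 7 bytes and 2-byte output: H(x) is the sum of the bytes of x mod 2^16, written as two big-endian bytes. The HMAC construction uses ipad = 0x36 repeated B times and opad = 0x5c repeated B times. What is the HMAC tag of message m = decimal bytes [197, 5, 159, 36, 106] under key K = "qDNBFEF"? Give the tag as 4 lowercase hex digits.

Key "qDNBFEF" = 71 44 4e 42 46 45 46 is exactly B = 7 bytes: K' = 71 44 4e 42 46 45 46.
K' ⊕ ipad = 47 72 78 74 70 73 70.  K' ⊕ opad = 2d 18 12 1e 1a 19 1a.
Inner input = (K'⊕ipad) ∥ m = 47 72 78 74 70 73 70 ∥ c5 05 9f 24 6a.
Inner hash: sum = 71+114+120+116+112+115+112+197+5+159+36+106 = 1263 → 04 ef.
Outer input = (K'⊕opad) ∥ inner = 2d 18 12 1e 1a 19 1a ∥ 04 ef.
Outer hash (tag): sum = 45+24+18+30+26+25+26+4+239 = 437 → 01 b5.

01b5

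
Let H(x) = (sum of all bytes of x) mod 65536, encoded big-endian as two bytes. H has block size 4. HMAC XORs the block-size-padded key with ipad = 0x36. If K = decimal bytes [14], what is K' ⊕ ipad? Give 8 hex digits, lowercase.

Key decimal bytes [14] = 0e is 1 byte ≤ B = 4; zero-pad to 4 bytes: K' = 0e 00 00 00.
XOR each byte with 0x36: 0e⊕36=38, 00⊕36=36, 00⊕36=36, 00⊕36=36.

38363636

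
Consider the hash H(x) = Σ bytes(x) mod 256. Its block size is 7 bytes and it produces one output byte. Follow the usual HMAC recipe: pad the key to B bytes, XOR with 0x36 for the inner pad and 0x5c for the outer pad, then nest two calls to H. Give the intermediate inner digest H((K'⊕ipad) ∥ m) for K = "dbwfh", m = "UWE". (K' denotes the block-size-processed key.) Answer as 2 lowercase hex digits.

f2

Key "dbwfh" = 64 62 77 66 68 is 5 bytes ≤ B = 7; zero-pad to 7 bytes: K' = 64 62 77 66 68 00 00.
K' ⊕ ipad = 52 54 41 50 5e 36 36.
Inner input = 52 54 41 50 5e 36 36 ∥ 55 57 45.
Inner hash: sum = 82+84+65+80+94+54+54+85+87+69 = 754; mod 256 = 242 → f2.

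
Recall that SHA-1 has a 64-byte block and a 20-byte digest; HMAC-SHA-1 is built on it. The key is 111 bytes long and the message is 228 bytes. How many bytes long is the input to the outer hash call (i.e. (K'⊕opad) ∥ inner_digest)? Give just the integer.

Key is 111 > 64 bytes, so it is hashed to 20 bytes then zero-padded to 64: |K'| = 64.
Outer input = (K'⊕opad) ∥ H(inner) → 64 + 20 = 84 bytes.

84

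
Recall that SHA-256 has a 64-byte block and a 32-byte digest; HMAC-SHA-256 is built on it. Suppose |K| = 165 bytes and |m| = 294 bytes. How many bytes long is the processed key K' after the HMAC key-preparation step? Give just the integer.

64

Key is 165 > 64 bytes, so it is hashed to 32 bytes then zero-padded to 64: |K'| = 64.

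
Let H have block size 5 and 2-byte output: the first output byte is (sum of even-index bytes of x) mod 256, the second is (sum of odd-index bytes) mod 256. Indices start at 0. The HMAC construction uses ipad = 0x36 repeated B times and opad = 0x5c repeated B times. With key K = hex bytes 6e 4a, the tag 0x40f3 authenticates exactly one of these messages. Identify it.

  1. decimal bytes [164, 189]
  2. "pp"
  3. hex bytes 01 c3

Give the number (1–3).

1

Key hex bytes 6e 4a is 2 bytes ≤ B = 5; zero-pad to 5 bytes: K' = 6e 4a 00 00 00.
K' ⊕ ipad = 58 7c 36 36 36; K' ⊕ opad = 32 16 5c 5c 5c.
m1: inner = H(58 7c 36 36 36 a4 bd) = 81 56; tag = H(32 16 5c 5c 5c 81 56) = 40f3 ← matches
m2: inner = H(58 7c 36 36 36 70 70) = 34 22; tag = H(32 16 5c 5c 5c 34 22) = 0ca6
m3: inner = H(58 7c 36 36 36 01 c3) = 87 b3; tag = H(32 16 5c 5c 5c 87 b3) = 9df9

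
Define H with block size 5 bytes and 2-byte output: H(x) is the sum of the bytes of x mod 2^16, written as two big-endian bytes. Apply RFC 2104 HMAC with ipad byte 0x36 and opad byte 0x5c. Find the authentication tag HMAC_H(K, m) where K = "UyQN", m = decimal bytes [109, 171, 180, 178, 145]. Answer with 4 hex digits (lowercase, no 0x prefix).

0183

Key "UyQN" = 55 79 51 4e is 4 bytes ≤ B = 5; zero-pad to 5 bytes: K' = 55 79 51 4e 00.
K' ⊕ ipad = 63 4f 67 78 36.  K' ⊕ opad = 09 25 0d 12 5c.
Inner input = (K'⊕ipad) ∥ m = 63 4f 67 78 36 ∥ 6d ab b4 b2 91.
Inner hash: sum = 99+79+103+120+54+109+171+180+178+145 = 1238 → 04 d6.
Outer input = (K'⊕opad) ∥ inner = 09 25 0d 12 5c ∥ 04 d6.
Outer hash (tag): sum = 9+37+13+18+92+4+214 = 387 → 01 83.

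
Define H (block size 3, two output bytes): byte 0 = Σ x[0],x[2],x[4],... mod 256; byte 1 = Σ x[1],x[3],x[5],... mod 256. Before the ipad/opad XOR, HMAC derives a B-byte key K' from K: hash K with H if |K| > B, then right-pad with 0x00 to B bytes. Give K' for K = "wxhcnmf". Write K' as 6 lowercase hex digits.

b34800

|K| = 7 > B = 3, so first hash the key.
H(K): even-index sum = 435 mod 256 = 179; odd-index sum = 328 mod 256 = 72 → b3 48.
Zero-pad H(K) = b3 48 to 3 bytes: K' = b3 48 00.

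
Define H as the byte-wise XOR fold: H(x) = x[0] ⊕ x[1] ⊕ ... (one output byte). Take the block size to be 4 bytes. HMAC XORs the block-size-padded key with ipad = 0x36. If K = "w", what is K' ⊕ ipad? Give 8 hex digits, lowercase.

41363636

Key "w" = 77 is 1 byte ≤ B = 4; zero-pad to 4 bytes: K' = 77 00 00 00.
XOR each byte with 0x36: 77⊕36=41, 00⊕36=36, 00⊕36=36, 00⊕36=36.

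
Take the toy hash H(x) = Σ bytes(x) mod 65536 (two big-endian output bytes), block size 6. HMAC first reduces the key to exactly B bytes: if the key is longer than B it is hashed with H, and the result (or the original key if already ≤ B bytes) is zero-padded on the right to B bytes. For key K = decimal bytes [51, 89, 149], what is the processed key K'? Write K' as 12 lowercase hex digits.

Key decimal bytes [51, 89, 149] = 33 59 95 is 3 bytes ≤ B = 6; zero-pad to 6 bytes: K' = 33 59 95 00 00 00.

335995000000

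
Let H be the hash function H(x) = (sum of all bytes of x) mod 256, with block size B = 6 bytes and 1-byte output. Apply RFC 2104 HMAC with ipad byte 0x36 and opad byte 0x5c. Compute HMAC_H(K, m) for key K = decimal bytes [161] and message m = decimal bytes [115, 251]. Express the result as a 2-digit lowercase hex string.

Key decimal bytes [161] = a1 is 1 byte ≤ B = 6; zero-pad to 6 bytes: K' = a1 00 00 00 00 00.
K' ⊕ ipad = 97 36 36 36 36 36.  K' ⊕ opad = fd 5c 5c 5c 5c 5c.
Inner input = (K'⊕ipad) ∥ m = 97 36 36 36 36 36 ∥ 73 fb.
Inner hash: sum = 151+54+54+54+54+54+115+251 = 787; mod 256 = 19 → 13.
Outer input = (K'⊕opad) ∥ inner = fd 5c 5c 5c 5c 5c ∥ 13.
Outer hash (tag): sum = 253+92+92+92+92+92+19 = 732; mod 256 = 220 → dc.

dc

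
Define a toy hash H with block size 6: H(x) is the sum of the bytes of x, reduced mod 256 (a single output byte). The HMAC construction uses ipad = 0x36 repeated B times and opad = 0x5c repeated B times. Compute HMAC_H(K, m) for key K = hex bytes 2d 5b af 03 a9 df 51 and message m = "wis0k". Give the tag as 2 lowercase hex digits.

3c

Key hex bytes 2d 5b af 03 a9 df 51 is 7 bytes > B = 6, so hash it first: H(key) = 13, then zero-pad to 6 bytes: K' = 13 00 00 00 00 00.
K' ⊕ ipad = 25 36 36 36 36 36.  K' ⊕ opad = 4f 5c 5c 5c 5c 5c.
Inner input = (K'⊕ipad) ∥ m = 25 36 36 36 36 36 ∥ 77 69 73 30 6b.
Inner hash: sum = 37+54+54+54+54+54+119+105+115+48+107 = 801; mod 256 = 33 → 21.
Outer input = (K'⊕opad) ∥ inner = 4f 5c 5c 5c 5c 5c ∥ 21.
Outer hash (tag): sum = 79+92+92+92+92+92+33 = 572; mod 256 = 60 → 3c.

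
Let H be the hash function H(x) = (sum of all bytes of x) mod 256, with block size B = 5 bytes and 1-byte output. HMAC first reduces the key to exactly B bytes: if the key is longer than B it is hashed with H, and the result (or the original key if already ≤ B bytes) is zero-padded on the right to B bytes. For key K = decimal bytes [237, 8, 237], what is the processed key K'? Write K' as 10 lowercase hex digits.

Key decimal bytes [237, 8, 237] = ed 08 ed is 3 bytes ≤ B = 5; zero-pad to 5 bytes: K' = ed 08 ed 00 00.

ed08ed0000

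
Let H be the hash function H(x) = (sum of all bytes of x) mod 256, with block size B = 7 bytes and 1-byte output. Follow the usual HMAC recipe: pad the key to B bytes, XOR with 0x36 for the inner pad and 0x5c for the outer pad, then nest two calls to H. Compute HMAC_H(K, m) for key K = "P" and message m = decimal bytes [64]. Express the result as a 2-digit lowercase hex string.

Key "P" = 50 is 1 byte ≤ B = 7; zero-pad to 7 bytes: K' = 50 00 00 00 00 00 00.
K' ⊕ ipad = 66 36 36 36 36 36 36.  K' ⊕ opad = 0c 5c 5c 5c 5c 5c 5c.
Inner input = (K'⊕ipad) ∥ m = 66 36 36 36 36 36 36 ∥ 40.
Inner hash: sum = 102+54+54+54+54+54+54+64 = 490; mod 256 = 234 → ea.
Outer input = (K'⊕opad) ∥ inner = 0c 5c 5c 5c 5c 5c 5c ∥ ea.
Outer hash (tag): sum = 12+92+92+92+92+92+92+234 = 798; mod 256 = 30 → 1e.

1e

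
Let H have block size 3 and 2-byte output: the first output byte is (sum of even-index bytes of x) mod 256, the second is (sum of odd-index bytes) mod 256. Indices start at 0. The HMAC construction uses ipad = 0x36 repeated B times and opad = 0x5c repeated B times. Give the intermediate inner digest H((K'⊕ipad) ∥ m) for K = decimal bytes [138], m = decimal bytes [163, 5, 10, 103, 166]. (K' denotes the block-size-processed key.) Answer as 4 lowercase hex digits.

Key decimal bytes [138] = 8a is 1 byte ≤ B = 3; zero-pad to 3 bytes: K' = 8a 00 00.
K' ⊕ ipad = bc 36 36.
Inner input = bc 36 36 ∥ a3 05 0a 67 a6.
Inner hash: even-index sum = 350 mod 256 = 94; odd-index sum = 393 mod 256 = 137 → 5e 89.

5e89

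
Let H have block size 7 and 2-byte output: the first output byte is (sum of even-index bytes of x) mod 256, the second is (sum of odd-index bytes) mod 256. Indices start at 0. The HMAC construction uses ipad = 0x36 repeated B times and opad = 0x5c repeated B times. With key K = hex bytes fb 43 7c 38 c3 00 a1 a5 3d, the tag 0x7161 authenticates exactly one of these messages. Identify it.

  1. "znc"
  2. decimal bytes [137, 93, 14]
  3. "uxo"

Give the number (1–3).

Key hex bytes fb 43 7c 38 c3 00 a1 a5 3d is 9 bytes > B = 7, so hash it first: H(key) = 18 20, then zero-pad to 7 bytes: K' = 18 20 00 00 00 00 00.
K' ⊕ ipad = 2e 16 36 36 36 36 36; K' ⊕ opad = 44 7c 5c 5c 5c 5c 5c.
m1: inner = H(2e 16 36 36 36 36 36 7a 6e 63) = 3e 5f; tag = H(44 7c 5c 5c 5c 5c 5c 3e 5f) = b772
m2: inner = H(2e 16 36 36 36 36 36 89 5d 0e) = 2d 19; tag = H(44 7c 5c 5c 5c 5c 5c 2d 19) = 7161 ← matches
m3: inner = H(2e 16 36 36 36 36 36 75 78 6f) = 48 66; tag = H(44 7c 5c 5c 5c 5c 5c 48 66) = be7c

2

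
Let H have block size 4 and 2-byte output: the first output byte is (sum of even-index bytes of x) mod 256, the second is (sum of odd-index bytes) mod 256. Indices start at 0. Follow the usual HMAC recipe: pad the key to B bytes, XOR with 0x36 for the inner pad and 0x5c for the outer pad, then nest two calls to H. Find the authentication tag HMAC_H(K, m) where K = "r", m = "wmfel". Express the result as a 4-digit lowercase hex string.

Key "r" = 72 is 1 byte ≤ B = 4; zero-pad to 4 bytes: K' = 72 00 00 00.
K' ⊕ ipad = 44 36 36 36.  K' ⊕ opad = 2e 5c 5c 5c.
Inner input = (K'⊕ipad) ∥ m = 44 36 36 36 ∥ 77 6d 66 65 6c.
Inner hash: even-index sum = 451 mod 256 = 195; odd-index sum = 318 mod 256 = 62 → c3 3e.
Outer input = (K'⊕opad) ∥ inner = 2e 5c 5c 5c ∥ c3 3e.
Outer hash (tag): even-index sum = 333 mod 256 = 77; odd-index sum = 246 mod 256 = 246 → 4d f6.

4df6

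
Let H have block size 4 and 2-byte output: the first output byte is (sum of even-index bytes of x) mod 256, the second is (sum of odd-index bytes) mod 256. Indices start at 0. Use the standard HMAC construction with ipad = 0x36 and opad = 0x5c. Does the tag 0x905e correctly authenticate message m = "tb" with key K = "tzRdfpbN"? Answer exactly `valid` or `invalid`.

Key "tzRdfpbN" = 74 7a 52 64 66 70 62 4e is 8 bytes > B = 4, so hash it first: H(key) = 8e 9c, then zero-pad to 4 bytes: K' = 8e 9c 00 00.
K' ⊕ ipad = b8 aa 36 36; K' ⊕ opad = d2 c0 5c 5c.
Inner hash: even-index sum = 354 mod 256 = 98; odd-index sum = 322 mod 256 = 66 → 62 42.
Outer hash (recomputed tag): even-index sum = 400 mod 256 = 144; odd-index sum = 350 mod 256 = 94 → 90 5e.
Recomputed tag = 905e; claimed = 905e → match.

valid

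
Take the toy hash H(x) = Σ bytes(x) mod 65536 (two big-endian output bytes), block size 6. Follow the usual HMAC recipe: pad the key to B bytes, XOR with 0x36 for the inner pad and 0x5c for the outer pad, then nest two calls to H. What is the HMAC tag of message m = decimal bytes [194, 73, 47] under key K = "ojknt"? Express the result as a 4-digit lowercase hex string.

0175

Key "ojknt" = 6f 6a 6b 6e 74 is 5 bytes ≤ B = 6; zero-pad to 6 bytes: K' = 6f 6a 6b 6e 74 00.
K' ⊕ ipad = 59 5c 5d 58 42 36.  K' ⊕ opad = 33 36 37 32 28 5c.
Inner input = (K'⊕ipad) ∥ m = 59 5c 5d 58 42 36 ∥ c2 49 2f.
Inner hash: sum = 89+92+93+88+66+54+194+73+47 = 796 → 03 1c.
Outer input = (K'⊕opad) ∥ inner = 33 36 37 32 28 5c ∥ 03 1c.
Outer hash (tag): sum = 51+54+55+50+40+92+3+28 = 373 → 01 75.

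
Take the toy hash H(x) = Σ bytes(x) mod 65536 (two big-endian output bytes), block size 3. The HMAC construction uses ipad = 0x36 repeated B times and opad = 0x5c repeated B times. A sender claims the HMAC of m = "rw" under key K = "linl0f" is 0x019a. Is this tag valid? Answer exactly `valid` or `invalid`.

valid

Key "linl0f" = 6c 69 6e 6c 30 66 is 6 bytes > B = 3, so hash it first: H(key) = 02 45, then zero-pad to 3 bytes: K' = 02 45 00.
K' ⊕ ipad = 34 73 36; K' ⊕ opad = 5e 19 5c.
Inner hash: sum = 52+115+54+114+119 = 454 → 01 c6.
Outer hash (recomputed tag): sum = 94+25+92+1+198 = 410 → 01 9a.
Recomputed tag = 019a; claimed = 019a → match.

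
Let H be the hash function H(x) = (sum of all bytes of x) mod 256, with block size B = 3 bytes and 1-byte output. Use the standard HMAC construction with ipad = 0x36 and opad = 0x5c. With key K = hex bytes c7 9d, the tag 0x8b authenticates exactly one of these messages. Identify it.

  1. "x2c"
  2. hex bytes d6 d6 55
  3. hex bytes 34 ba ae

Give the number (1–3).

2

Key hex bytes c7 9d is 2 bytes ≤ B = 3; zero-pad to 3 bytes: K' = c7 9d 00.
K' ⊕ ipad = f1 ab 36; K' ⊕ opad = 9b c1 5c.
m1: inner = H(f1 ab 36 78 32 63) = df; tag = H(9b c1 5c df) = 97
m2: inner = H(f1 ab 36 d6 d6 55) = d3; tag = H(9b c1 5c d3) = 8b ← matches
m3: inner = H(f1 ab 36 34 ba ae) = 6e; tag = H(9b c1 5c 6e) = 26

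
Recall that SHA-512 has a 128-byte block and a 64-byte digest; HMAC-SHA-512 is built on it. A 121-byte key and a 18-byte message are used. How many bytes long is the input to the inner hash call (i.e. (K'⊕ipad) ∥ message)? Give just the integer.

Key is 121 ≤ 128 bytes, zero-padded: |K'| = 128.
Inner input = (K'⊕ipad) ∥ m → 128 + 18 = 146 bytes.

146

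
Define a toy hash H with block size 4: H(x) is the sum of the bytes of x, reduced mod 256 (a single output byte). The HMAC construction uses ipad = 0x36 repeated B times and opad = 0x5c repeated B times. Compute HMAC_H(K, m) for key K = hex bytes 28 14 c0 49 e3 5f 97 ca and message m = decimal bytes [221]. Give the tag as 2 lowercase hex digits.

Key hex bytes 28 14 c0 49 e3 5f 97 ca is 8 bytes > B = 4, so hash it first: H(key) = e8, then zero-pad to 4 bytes: K' = e8 00 00 00.
K' ⊕ ipad = de 36 36 36.  K' ⊕ opad = b4 5c 5c 5c.
Inner input = (K'⊕ipad) ∥ m = de 36 36 36 ∥ dd.
Inner hash: sum = 222+54+54+54+221 = 605; mod 256 = 93 → 5d.
Outer input = (K'⊕opad) ∥ inner = b4 5c 5c 5c ∥ 5d.
Outer hash (tag): sum = 180+92+92+92+93 = 549; mod 256 = 37 → 25.

25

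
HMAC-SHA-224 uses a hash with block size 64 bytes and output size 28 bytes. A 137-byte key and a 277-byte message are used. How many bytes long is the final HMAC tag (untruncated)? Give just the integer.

The tag is one SHA-224 digest: 28 bytes.

28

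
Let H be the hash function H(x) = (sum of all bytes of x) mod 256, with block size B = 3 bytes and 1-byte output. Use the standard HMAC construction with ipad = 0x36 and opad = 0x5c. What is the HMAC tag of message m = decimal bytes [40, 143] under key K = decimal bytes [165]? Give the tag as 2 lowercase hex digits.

Key decimal bytes [165] = a5 is 1 byte ≤ B = 3; zero-pad to 3 bytes: K' = a5 00 00.
K' ⊕ ipad = 93 36 36.  K' ⊕ opad = f9 5c 5c.
Inner input = (K'⊕ipad) ∥ m = 93 36 36 ∥ 28 8f.
Inner hash: sum = 147+54+54+40+143 = 438; mod 256 = 182 → b6.
Outer input = (K'⊕opad) ∥ inner = f9 5c 5c ∥ b6.
Outer hash (tag): sum = 249+92+92+182 = 615; mod 256 = 103 → 67.

67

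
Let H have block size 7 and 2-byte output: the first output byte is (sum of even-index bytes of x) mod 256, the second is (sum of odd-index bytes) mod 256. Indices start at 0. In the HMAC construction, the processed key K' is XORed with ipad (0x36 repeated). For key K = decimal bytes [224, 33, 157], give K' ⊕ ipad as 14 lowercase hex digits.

d617ab36363636

Key decimal bytes [224, 33, 157] = e0 21 9d is 3 bytes ≤ B = 7; zero-pad to 7 bytes: K' = e0 21 9d 00 00 00 00.
XOR each byte with 0x36: e0⊕36=d6, 21⊕36=17, 9d⊕36=ab, 00⊕36=36, 00⊕36=36, 00⊕36=36, 00⊕36=36.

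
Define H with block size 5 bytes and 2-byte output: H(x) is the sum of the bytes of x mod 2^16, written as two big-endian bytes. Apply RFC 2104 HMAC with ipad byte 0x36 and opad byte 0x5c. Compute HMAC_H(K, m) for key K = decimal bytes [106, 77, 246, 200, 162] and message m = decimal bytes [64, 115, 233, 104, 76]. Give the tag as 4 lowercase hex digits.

0301

Key decimal bytes [106, 77, 246, 200, 162] = 6a 4d f6 c8 a2 is exactly B = 5 bytes: K' = 6a 4d f6 c8 a2.
K' ⊕ ipad = 5c 7b c0 fe 94.  K' ⊕ opad = 36 11 aa 94 fe.
Inner input = (K'⊕ipad) ∥ m = 5c 7b c0 fe 94 ∥ 40 73 e9 68 4c.
Inner hash: sum = 92+123+192+254+148+64+115+233+104+76 = 1401 → 05 79.
Outer input = (K'⊕opad) ∥ inner = 36 11 aa 94 fe ∥ 05 79.
Outer hash (tag): sum = 54+17+170+148+254+5+121 = 769 → 03 01.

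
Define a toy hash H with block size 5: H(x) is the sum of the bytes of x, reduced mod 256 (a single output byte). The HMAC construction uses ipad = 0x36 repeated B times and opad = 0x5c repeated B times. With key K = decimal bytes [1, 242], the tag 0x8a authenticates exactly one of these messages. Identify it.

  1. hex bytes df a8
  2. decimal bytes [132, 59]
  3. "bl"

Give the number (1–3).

Key decimal bytes [1, 242] = 01 f2 is 2 bytes ≤ B = 5; zero-pad to 5 bytes: K' = 01 f2 00 00 00.
K' ⊕ ipad = 37 c4 36 36 36; K' ⊕ opad = 5d ae 5c 5c 5c.
m1: inner = H(37 c4 36 36 36 df a8) = 24; tag = H(5d ae 5c 5c 5c 24) = 43
m2: inner = H(37 c4 36 36 36 84 3b) = 5c; tag = H(5d ae 5c 5c 5c 5c) = 7b
m3: inner = H(37 c4 36 36 36 62 6c) = 6b; tag = H(5d ae 5c 5c 5c 6b) = 8a ← matches

3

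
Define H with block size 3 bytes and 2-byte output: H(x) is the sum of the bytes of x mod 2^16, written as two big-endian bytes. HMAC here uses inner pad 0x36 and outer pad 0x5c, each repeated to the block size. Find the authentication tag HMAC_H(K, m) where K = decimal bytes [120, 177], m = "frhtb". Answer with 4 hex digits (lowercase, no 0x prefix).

0191

Key decimal bytes [120, 177] = 78 b1 is 2 bytes ≤ B = 3; zero-pad to 3 bytes: K' = 78 b1 00.
K' ⊕ ipad = 4e 87 36.  K' ⊕ opad = 24 ed 5c.
Inner input = (K'⊕ipad) ∥ m = 4e 87 36 ∥ 66 72 68 74 62.
Inner hash: sum = 78+135+54+102+114+104+116+98 = 801 → 03 21.
Outer input = (K'⊕opad) ∥ inner = 24 ed 5c ∥ 03 21.
Outer hash (tag): sum = 36+237+92+3+33 = 401 → 01 91.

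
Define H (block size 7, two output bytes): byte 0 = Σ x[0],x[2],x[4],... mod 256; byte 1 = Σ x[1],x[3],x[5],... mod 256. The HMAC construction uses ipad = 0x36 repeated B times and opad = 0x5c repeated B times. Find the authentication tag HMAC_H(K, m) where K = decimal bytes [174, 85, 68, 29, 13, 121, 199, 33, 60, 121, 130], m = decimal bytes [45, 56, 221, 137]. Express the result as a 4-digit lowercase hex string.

Key decimal bytes [174, 85, 68, 29, 13, 121, 199, 33, 60, 121, 130] = ae 55 44 1d 0d 79 c7 21 3c 79 82 is 11 bytes > B = 7, so hash it first: H(key) = 84 85, then zero-pad to 7 bytes: K' = 84 85 00 00 00 00 00.
K' ⊕ ipad = b2 b3 36 36 36 36 36.  K' ⊕ opad = d8 d9 5c 5c 5c 5c 5c.
Inner input = (K'⊕ipad) ∥ m = b2 b3 36 36 36 36 36 ∥ 2d 38 dd 89.
Inner hash: even-index sum = 533 mod 256 = 21; odd-index sum = 553 mod 256 = 41 → 15 29.
Outer input = (K'⊕opad) ∥ inner = d8 d9 5c 5c 5c 5c 5c ∥ 15 29.
Outer hash (tag): even-index sum = 533 mod 256 = 21; odd-index sum = 422 mod 256 = 166 → 15 a6.

15a6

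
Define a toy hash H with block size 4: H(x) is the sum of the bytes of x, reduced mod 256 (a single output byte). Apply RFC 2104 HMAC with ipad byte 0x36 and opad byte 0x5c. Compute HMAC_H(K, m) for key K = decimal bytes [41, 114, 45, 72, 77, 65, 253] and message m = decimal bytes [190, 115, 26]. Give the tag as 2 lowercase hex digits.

75

Key decimal bytes [41, 114, 45, 72, 77, 65, 253] = 29 72 2d 48 4d 41 fd is 7 bytes > B = 4, so hash it first: H(key) = 9b, then zero-pad to 4 bytes: K' = 9b 00 00 00.
K' ⊕ ipad = ad 36 36 36.  K' ⊕ opad = c7 5c 5c 5c.
Inner input = (K'⊕ipad) ∥ m = ad 36 36 36 ∥ be 73 1a.
Inner hash: sum = 173+54+54+54+190+115+26 = 666; mod 256 = 154 → 9a.
Outer input = (K'⊕opad) ∥ inner = c7 5c 5c 5c ∥ 9a.
Outer hash (tag): sum = 199+92+92+92+154 = 629; mod 256 = 117 → 75.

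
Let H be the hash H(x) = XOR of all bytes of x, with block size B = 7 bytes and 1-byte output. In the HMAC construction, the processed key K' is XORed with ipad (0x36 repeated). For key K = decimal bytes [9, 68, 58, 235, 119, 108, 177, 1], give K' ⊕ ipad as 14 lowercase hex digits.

Key decimal bytes [9, 68, 58, 235, 119, 108, 177, 1] = 09 44 3a eb 77 6c b1 01 is 8 bytes > B = 7, so hash it first: H(key) = 37, then zero-pad to 7 bytes: K' = 37 00 00 00 00 00 00.
XOR each byte with 0x36: 37⊕36=01, 00⊕36=36, 00⊕36=36, 00⊕36=36, 00⊕36=36, 00⊕36=36, 00⊕36=36.

01363636363636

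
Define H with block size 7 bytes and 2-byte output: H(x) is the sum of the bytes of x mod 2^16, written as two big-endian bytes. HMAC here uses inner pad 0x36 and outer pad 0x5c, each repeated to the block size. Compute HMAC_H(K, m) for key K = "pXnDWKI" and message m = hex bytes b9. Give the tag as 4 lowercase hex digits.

Key "pXnDWKI" = 70 58 6e 44 57 4b 49 is exactly B = 7 bytes: K' = 70 58 6e 44 57 4b 49.
K' ⊕ ipad = 46 6e 58 72 61 7d 7f.  K' ⊕ opad = 2c 04 32 18 0b 17 15.
Inner input = (K'⊕ipad) ∥ m = 46 6e 58 72 61 7d 7f ∥ b9.
Inner hash: sum = 70+110+88+114+97+125+127+185 = 916 → 03 94.
Outer input = (K'⊕opad) ∥ inner = 2c 04 32 18 0b 17 15 ∥ 03 94.
Outer hash (tag): sum = 44+4+50+24+11+23+21+3+148 = 328 → 01 48.

0148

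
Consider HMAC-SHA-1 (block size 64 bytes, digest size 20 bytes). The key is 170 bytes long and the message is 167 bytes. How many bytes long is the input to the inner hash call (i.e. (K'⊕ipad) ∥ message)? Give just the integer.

Key is 170 > 64 bytes, so it is hashed to 20 bytes then zero-padded to 64: |K'| = 64.
Inner input = (K'⊕ipad) ∥ m → 64 + 167 = 231 bytes.

231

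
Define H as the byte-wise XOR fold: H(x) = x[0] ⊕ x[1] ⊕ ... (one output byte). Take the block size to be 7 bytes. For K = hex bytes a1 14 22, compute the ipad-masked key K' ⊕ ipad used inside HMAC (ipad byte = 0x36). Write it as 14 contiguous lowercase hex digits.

Key hex bytes a1 14 22 is 3 bytes ≤ B = 7; zero-pad to 7 bytes: K' = a1 14 22 00 00 00 00.
XOR each byte with 0x36: a1⊕36=97, 14⊕36=22, 22⊕36=14, 00⊕36=36, 00⊕36=36, 00⊕36=36, 00⊕36=36.

97221436363636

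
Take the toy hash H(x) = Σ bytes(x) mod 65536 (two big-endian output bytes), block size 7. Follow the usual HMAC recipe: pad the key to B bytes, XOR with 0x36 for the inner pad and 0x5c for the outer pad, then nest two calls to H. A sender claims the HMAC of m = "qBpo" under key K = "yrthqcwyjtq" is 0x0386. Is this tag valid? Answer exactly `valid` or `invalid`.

Key "yrthqcwyjtq" = 79 72 74 68 71 63 77 79 6a 74 71 is 11 bytes > B = 7, so hash it first: H(key) = 04 da, then zero-pad to 7 bytes: K' = 04 da 00 00 00 00 00.
K' ⊕ ipad = 32 ec 36 36 36 36 36; K' ⊕ opad = 58 86 5c 5c 5c 5c 5c.
Inner hash: sum = 50+236+54+54+54+54+54+113+66+112+111 = 958 → 03 be.
Outer hash (recomputed tag): sum = 88+134+92+92+92+92+92+3+190 = 875 → 03 6b.
Recomputed tag = 036b; claimed = 0386 → mismatch.

invalid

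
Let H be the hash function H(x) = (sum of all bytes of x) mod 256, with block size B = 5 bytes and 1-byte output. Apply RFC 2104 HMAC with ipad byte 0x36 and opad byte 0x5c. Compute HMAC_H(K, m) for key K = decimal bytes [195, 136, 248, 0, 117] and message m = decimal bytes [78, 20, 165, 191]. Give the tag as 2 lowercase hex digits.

5c

Key decimal bytes [195, 136, 248, 0, 117] = c3 88 f8 00 75 is exactly B = 5 bytes: K' = c3 88 f8 00 75.
K' ⊕ ipad = f5 be ce 36 43.  K' ⊕ opad = 9f d4 a4 5c 29.
Inner input = (K'⊕ipad) ∥ m = f5 be ce 36 43 ∥ 4e 14 a5 bf.
Inner hash: sum = 245+190+206+54+67+78+20+165+191 = 1216; mod 256 = 192 → c0.
Outer input = (K'⊕opad) ∥ inner = 9f d4 a4 5c 29 ∥ c0.
Outer hash (tag): sum = 159+212+164+92+41+192 = 860; mod 256 = 92 → 5c.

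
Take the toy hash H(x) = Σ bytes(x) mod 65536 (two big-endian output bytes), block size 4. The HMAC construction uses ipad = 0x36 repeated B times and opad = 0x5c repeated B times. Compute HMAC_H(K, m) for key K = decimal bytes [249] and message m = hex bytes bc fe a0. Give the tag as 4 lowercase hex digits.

Key decimal bytes [249] = f9 is 1 byte ≤ B = 4; zero-pad to 4 bytes: K' = f9 00 00 00.
K' ⊕ ipad = cf 36 36 36.  K' ⊕ opad = a5 5c 5c 5c.
Inner input = (K'⊕ipad) ∥ m = cf 36 36 36 ∥ bc fe a0.
Inner hash: sum = 207+54+54+54+188+254+160 = 971 → 03 cb.
Outer input = (K'⊕opad) ∥ inner = a5 5c 5c 5c ∥ 03 cb.
Outer hash (tag): sum = 165+92+92+92+3+203 = 647 → 02 87.

0287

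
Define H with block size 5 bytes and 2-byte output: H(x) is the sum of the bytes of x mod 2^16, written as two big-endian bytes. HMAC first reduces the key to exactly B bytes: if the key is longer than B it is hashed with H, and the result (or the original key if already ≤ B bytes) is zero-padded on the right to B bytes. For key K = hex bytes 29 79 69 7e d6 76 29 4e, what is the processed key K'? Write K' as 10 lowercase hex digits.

|K| = 8 > B = 5, so first hash the key.
H(K): sum = 41+121+105+126+214+118+41+78 = 844 → 03 4c.
Zero-pad H(K) = 03 4c to 5 bytes: K' = 03 4c 00 00 00.

034c000000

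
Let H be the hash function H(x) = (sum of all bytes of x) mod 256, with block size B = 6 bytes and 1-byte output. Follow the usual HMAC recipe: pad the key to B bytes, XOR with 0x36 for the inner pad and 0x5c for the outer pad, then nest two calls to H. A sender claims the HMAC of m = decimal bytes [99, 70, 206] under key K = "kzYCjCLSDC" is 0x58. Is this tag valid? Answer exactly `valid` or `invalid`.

invalid

Key "kzYCjCLSDC" = 6b 7a 59 43 6a 43 4c 53 44 43 is 10 bytes > B = 6, so hash it first: H(key) = 54, then zero-pad to 6 bytes: K' = 54 00 00 00 00 00.
K' ⊕ ipad = 62 36 36 36 36 36; K' ⊕ opad = 08 5c 5c 5c 5c 5c.
Inner hash: sum = 98+54+54+54+54+54+99+70+206 = 743; mod 256 = 231 → e7.
Outer hash (recomputed tag): sum = 8+92+92+92+92+92+231 = 699; mod 256 = 187 → bb.
Recomputed tag = bb; claimed = 58 → mismatch.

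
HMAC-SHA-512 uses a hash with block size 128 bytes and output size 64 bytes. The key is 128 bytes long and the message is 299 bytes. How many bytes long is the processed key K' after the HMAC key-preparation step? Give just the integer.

Key is 128 ≤ 128 bytes, zero-padded: |K'| = 128.

128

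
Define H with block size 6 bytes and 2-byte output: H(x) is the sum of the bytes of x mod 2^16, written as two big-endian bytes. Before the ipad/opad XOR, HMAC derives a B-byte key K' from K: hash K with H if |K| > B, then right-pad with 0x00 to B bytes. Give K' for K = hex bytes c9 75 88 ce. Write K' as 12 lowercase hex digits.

Key hex bytes c9 75 88 ce is 4 bytes ≤ B = 6; zero-pad to 6 bytes: K' = c9 75 88 ce 00 00.

c97588ce0000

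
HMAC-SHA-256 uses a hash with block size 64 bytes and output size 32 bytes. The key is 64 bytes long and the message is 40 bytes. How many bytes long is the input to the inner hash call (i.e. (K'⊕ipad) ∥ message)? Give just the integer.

104

Key is 64 ≤ 64 bytes, zero-padded: |K'| = 64.
Inner input = (K'⊕ipad) ∥ m → 64 + 40 = 104 bytes.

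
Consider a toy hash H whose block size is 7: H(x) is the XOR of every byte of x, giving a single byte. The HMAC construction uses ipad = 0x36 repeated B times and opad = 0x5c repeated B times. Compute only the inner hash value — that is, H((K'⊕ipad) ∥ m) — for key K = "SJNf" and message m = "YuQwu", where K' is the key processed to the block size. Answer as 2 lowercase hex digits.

Key "SJNf" = 53 4a 4e 66 is 4 bytes ≤ B = 7; zero-pad to 7 bytes: K' = 53 4a 4e 66 00 00 00.
K' ⊕ ipad = 65 7c 78 50 36 36 36.
Inner input = 65 7c 78 50 36 36 36 ∥ 59 75 51 77 75.
Inner hash: XOR 65⊕7c⊕78⊕50⊕36⊕36⊕36⊕59⊕75⊕51⊕77⊕75 = 78.

78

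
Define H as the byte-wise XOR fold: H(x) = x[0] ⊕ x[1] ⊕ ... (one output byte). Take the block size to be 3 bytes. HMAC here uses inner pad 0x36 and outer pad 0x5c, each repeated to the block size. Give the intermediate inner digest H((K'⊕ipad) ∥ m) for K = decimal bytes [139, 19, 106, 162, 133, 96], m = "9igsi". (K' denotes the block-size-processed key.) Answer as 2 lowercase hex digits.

ae

Key decimal bytes [139, 19, 106, 162, 133, 96] = 8b 13 6a a2 85 60 is 6 bytes > B = 3, so hash it first: H(key) = b5, then zero-pad to 3 bytes: K' = b5 00 00.
K' ⊕ ipad = 83 36 36.
Inner input = 83 36 36 ∥ 39 69 67 73 69.
Inner hash: XOR 83⊕36⊕36⊕39⊕69⊕67⊕73⊕69 = ae.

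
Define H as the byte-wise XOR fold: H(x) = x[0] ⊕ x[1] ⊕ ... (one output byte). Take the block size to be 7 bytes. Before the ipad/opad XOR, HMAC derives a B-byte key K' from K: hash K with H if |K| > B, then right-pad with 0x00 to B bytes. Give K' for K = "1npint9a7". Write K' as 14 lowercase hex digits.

33000000000000

|K| = 9 > B = 7, so first hash the key.
H(K): XOR 31⊕6e⊕70⊕69⊕6e⊕74⊕39⊕61⊕37 = 33.
Zero-pad H(K) = 33 to 7 bytes: K' = 33 00 00 00 00 00 00.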